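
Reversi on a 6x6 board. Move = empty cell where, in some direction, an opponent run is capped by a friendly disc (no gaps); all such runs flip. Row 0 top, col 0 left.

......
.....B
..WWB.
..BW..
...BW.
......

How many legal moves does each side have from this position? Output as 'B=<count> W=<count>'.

Answer: B=7 W=5

Derivation:
-- B to move --
(1,1): no bracket -> illegal
(1,2): flips 1 -> legal
(1,3): flips 2 -> legal
(1,4): flips 1 -> legal
(2,1): flips 2 -> legal
(3,1): no bracket -> illegal
(3,4): flips 1 -> legal
(3,5): no bracket -> illegal
(4,2): flips 1 -> legal
(4,5): flips 1 -> legal
(5,3): no bracket -> illegal
(5,4): no bracket -> illegal
(5,5): no bracket -> illegal
B mobility = 7
-- W to move --
(0,4): no bracket -> illegal
(0,5): no bracket -> illegal
(1,3): no bracket -> illegal
(1,4): no bracket -> illegal
(2,1): no bracket -> illegal
(2,5): flips 1 -> legal
(3,1): flips 1 -> legal
(3,4): no bracket -> illegal
(3,5): no bracket -> illegal
(4,1): flips 1 -> legal
(4,2): flips 2 -> legal
(5,2): no bracket -> illegal
(5,3): flips 1 -> legal
(5,4): no bracket -> illegal
W mobility = 5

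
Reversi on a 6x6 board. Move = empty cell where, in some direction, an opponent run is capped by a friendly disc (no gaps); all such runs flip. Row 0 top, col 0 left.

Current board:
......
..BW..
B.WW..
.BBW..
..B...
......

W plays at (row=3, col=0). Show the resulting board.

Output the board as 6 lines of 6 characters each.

Answer: ......
..BW..
B.WW..
WWWW..
..B...
......

Derivation:
Place W at (3,0); scan 8 dirs for brackets.
Dir NW: edge -> no flip
Dir N: opp run (2,0), next='.' -> no flip
Dir NE: first cell '.' (not opp) -> no flip
Dir W: edge -> no flip
Dir E: opp run (3,1) (3,2) capped by W -> flip
Dir SW: edge -> no flip
Dir S: first cell '.' (not opp) -> no flip
Dir SE: first cell '.' (not opp) -> no flip
All flips: (3,1) (3,2)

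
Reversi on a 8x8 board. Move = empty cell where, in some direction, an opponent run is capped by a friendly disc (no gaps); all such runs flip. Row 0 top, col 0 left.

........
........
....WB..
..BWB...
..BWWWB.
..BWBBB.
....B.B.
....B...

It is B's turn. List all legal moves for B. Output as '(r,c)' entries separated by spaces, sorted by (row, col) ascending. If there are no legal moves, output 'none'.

Answer: (1,4) (1,5) (2,2) (2,3) (3,5) (3,6)

Derivation:
(1,3): no bracket -> illegal
(1,4): flips 1 -> legal
(1,5): flips 2 -> legal
(2,2): flips 2 -> legal
(2,3): flips 1 -> legal
(3,5): flips 1 -> legal
(3,6): flips 1 -> legal
(6,2): no bracket -> illegal
(6,3): no bracket -> illegal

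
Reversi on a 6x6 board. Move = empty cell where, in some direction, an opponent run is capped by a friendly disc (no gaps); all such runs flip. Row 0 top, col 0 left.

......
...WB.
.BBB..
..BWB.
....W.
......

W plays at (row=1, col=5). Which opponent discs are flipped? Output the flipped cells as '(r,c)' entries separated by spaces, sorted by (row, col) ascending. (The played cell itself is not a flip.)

Dir NW: first cell '.' (not opp) -> no flip
Dir N: first cell '.' (not opp) -> no flip
Dir NE: edge -> no flip
Dir W: opp run (1,4) capped by W -> flip
Dir E: edge -> no flip
Dir SW: first cell '.' (not opp) -> no flip
Dir S: first cell '.' (not opp) -> no flip
Dir SE: edge -> no flip

Answer: (1,4)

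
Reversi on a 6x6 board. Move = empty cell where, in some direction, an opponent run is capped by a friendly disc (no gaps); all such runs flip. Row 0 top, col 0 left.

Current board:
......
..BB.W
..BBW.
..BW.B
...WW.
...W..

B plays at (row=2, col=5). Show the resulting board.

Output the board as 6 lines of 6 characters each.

Place B at (2,5); scan 8 dirs for brackets.
Dir NW: first cell '.' (not opp) -> no flip
Dir N: opp run (1,5), next='.' -> no flip
Dir NE: edge -> no flip
Dir W: opp run (2,4) capped by B -> flip
Dir E: edge -> no flip
Dir SW: first cell '.' (not opp) -> no flip
Dir S: first cell 'B' (not opp) -> no flip
Dir SE: edge -> no flip
All flips: (2,4)

Answer: ......
..BB.W
..BBBB
..BW.B
...WW.
...W..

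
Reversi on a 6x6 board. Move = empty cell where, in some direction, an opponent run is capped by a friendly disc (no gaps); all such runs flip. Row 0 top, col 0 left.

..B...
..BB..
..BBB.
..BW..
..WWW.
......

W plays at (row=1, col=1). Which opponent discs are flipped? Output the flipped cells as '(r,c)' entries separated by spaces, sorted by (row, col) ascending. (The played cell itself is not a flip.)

Dir NW: first cell '.' (not opp) -> no flip
Dir N: first cell '.' (not opp) -> no flip
Dir NE: opp run (0,2), next=edge -> no flip
Dir W: first cell '.' (not opp) -> no flip
Dir E: opp run (1,2) (1,3), next='.' -> no flip
Dir SW: first cell '.' (not opp) -> no flip
Dir S: first cell '.' (not opp) -> no flip
Dir SE: opp run (2,2) capped by W -> flip

Answer: (2,2)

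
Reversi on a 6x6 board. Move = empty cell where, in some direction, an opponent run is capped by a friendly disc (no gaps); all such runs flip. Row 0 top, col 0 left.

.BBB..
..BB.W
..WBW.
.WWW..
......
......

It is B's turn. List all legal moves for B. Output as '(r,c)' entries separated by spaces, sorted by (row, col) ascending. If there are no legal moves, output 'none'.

(0,4): no bracket -> illegal
(0,5): no bracket -> illegal
(1,1): no bracket -> illegal
(1,4): no bracket -> illegal
(2,0): no bracket -> illegal
(2,1): flips 1 -> legal
(2,5): flips 1 -> legal
(3,0): no bracket -> illegal
(3,4): no bracket -> illegal
(3,5): flips 1 -> legal
(4,0): flips 2 -> legal
(4,1): flips 1 -> legal
(4,2): flips 2 -> legal
(4,3): flips 1 -> legal
(4,4): no bracket -> illegal

Answer: (2,1) (2,5) (3,5) (4,0) (4,1) (4,2) (4,3)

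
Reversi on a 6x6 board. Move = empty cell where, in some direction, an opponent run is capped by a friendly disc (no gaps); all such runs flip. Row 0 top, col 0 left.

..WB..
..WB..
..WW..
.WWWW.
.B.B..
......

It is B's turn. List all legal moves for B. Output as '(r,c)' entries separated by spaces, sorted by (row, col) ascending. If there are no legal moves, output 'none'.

Answer: (0,1) (1,1) (1,4) (2,1) (2,5) (4,0)

Derivation:
(0,1): flips 1 -> legal
(1,1): flips 1 -> legal
(1,4): flips 2 -> legal
(2,0): no bracket -> illegal
(2,1): flips 3 -> legal
(2,4): no bracket -> illegal
(2,5): flips 1 -> legal
(3,0): no bracket -> illegal
(3,5): no bracket -> illegal
(4,0): flips 2 -> legal
(4,2): no bracket -> illegal
(4,4): no bracket -> illegal
(4,5): no bracket -> illegal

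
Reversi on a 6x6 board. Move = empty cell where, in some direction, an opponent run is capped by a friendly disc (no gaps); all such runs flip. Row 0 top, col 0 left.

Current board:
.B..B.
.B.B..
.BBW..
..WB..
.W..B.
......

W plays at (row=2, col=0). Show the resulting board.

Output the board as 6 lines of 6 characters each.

Answer: .B..B.
.B.B..
WWWW..
..WB..
.W..B.
......

Derivation:
Place W at (2,0); scan 8 dirs for brackets.
Dir NW: edge -> no flip
Dir N: first cell '.' (not opp) -> no flip
Dir NE: opp run (1,1), next='.' -> no flip
Dir W: edge -> no flip
Dir E: opp run (2,1) (2,2) capped by W -> flip
Dir SW: edge -> no flip
Dir S: first cell '.' (not opp) -> no flip
Dir SE: first cell '.' (not opp) -> no flip
All flips: (2,1) (2,2)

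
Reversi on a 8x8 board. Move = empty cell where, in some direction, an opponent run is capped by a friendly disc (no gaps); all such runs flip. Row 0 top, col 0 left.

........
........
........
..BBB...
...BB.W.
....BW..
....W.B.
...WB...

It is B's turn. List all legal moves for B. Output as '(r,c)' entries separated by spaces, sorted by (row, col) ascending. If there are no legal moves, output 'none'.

Answer: (5,6) (7,2)

Derivation:
(3,5): no bracket -> illegal
(3,6): no bracket -> illegal
(3,7): no bracket -> illegal
(4,5): no bracket -> illegal
(4,7): no bracket -> illegal
(5,3): no bracket -> illegal
(5,6): flips 1 -> legal
(5,7): no bracket -> illegal
(6,2): no bracket -> illegal
(6,3): no bracket -> illegal
(6,5): no bracket -> illegal
(7,2): flips 1 -> legal
(7,5): no bracket -> illegal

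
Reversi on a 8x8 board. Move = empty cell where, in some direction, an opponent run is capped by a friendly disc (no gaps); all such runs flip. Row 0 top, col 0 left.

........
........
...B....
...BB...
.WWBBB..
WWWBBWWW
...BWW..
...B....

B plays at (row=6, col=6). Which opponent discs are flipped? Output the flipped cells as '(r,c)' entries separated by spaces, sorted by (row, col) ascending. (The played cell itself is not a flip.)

Answer: (5,5) (6,4) (6,5)

Derivation:
Dir NW: opp run (5,5) capped by B -> flip
Dir N: opp run (5,6), next='.' -> no flip
Dir NE: opp run (5,7), next=edge -> no flip
Dir W: opp run (6,5) (6,4) capped by B -> flip
Dir E: first cell '.' (not opp) -> no flip
Dir SW: first cell '.' (not opp) -> no flip
Dir S: first cell '.' (not opp) -> no flip
Dir SE: first cell '.' (not opp) -> no flip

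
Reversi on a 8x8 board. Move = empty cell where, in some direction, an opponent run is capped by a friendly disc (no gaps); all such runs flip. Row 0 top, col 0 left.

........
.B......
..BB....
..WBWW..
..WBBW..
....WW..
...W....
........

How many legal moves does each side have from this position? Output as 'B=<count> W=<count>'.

-- B to move --
(2,1): flips 1 -> legal
(2,4): flips 1 -> legal
(2,5): flips 1 -> legal
(2,6): flips 1 -> legal
(3,1): flips 1 -> legal
(3,6): flips 2 -> legal
(4,1): flips 2 -> legal
(4,6): flips 1 -> legal
(5,1): flips 1 -> legal
(5,2): flips 2 -> legal
(5,3): no bracket -> illegal
(5,6): flips 2 -> legal
(6,2): no bracket -> illegal
(6,4): flips 1 -> legal
(6,5): flips 1 -> legal
(6,6): flips 1 -> legal
(7,2): no bracket -> illegal
(7,3): no bracket -> illegal
(7,4): no bracket -> illegal
B mobility = 14
-- W to move --
(0,0): flips 4 -> legal
(0,1): no bracket -> illegal
(0,2): no bracket -> illegal
(1,0): no bracket -> illegal
(1,2): flips 2 -> legal
(1,3): no bracket -> illegal
(1,4): flips 1 -> legal
(2,0): no bracket -> illegal
(2,1): no bracket -> illegal
(2,4): flips 1 -> legal
(3,1): no bracket -> illegal
(5,2): flips 1 -> legal
(5,3): flips 1 -> legal
W mobility = 6

Answer: B=14 W=6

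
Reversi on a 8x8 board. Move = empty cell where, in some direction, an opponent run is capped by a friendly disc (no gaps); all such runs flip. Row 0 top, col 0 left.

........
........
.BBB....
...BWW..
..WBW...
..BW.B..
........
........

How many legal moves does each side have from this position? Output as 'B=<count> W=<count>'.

Answer: B=8 W=9

Derivation:
-- B to move --
(2,4): no bracket -> illegal
(2,5): flips 1 -> legal
(2,6): no bracket -> illegal
(3,1): no bracket -> illegal
(3,2): flips 1 -> legal
(3,6): flips 2 -> legal
(4,1): flips 1 -> legal
(4,5): flips 2 -> legal
(4,6): no bracket -> illegal
(5,1): flips 1 -> legal
(5,4): flips 1 -> legal
(6,2): no bracket -> illegal
(6,3): flips 1 -> legal
(6,4): no bracket -> illegal
B mobility = 8
-- W to move --
(1,0): no bracket -> illegal
(1,1): flips 2 -> legal
(1,2): flips 1 -> legal
(1,3): flips 3 -> legal
(1,4): no bracket -> illegal
(2,0): no bracket -> illegal
(2,4): flips 1 -> legal
(3,0): no bracket -> illegal
(3,1): no bracket -> illegal
(3,2): flips 1 -> legal
(4,1): no bracket -> illegal
(4,5): no bracket -> illegal
(4,6): no bracket -> illegal
(5,1): flips 1 -> legal
(5,4): no bracket -> illegal
(5,6): no bracket -> illegal
(6,1): flips 2 -> legal
(6,2): flips 1 -> legal
(6,3): no bracket -> illegal
(6,4): no bracket -> illegal
(6,5): no bracket -> illegal
(6,6): flips 1 -> legal
W mobility = 9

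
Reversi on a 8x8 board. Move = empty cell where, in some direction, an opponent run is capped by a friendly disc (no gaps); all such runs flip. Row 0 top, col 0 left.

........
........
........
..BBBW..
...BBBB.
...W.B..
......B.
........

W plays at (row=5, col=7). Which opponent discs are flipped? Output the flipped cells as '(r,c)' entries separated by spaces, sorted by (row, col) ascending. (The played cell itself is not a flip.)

Dir NW: opp run (4,6) capped by W -> flip
Dir N: first cell '.' (not opp) -> no flip
Dir NE: edge -> no flip
Dir W: first cell '.' (not opp) -> no flip
Dir E: edge -> no flip
Dir SW: opp run (6,6), next='.' -> no flip
Dir S: first cell '.' (not opp) -> no flip
Dir SE: edge -> no flip

Answer: (4,6)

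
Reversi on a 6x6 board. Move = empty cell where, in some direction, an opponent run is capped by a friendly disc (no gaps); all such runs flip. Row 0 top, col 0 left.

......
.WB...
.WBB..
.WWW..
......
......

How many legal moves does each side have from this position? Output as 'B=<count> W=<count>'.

-- B to move --
(0,0): flips 1 -> legal
(0,1): no bracket -> illegal
(0,2): no bracket -> illegal
(1,0): flips 1 -> legal
(2,0): flips 1 -> legal
(2,4): no bracket -> illegal
(3,0): flips 1 -> legal
(3,4): no bracket -> illegal
(4,0): flips 1 -> legal
(4,1): flips 1 -> legal
(4,2): flips 1 -> legal
(4,3): flips 1 -> legal
(4,4): flips 1 -> legal
B mobility = 9
-- W to move --
(0,1): no bracket -> illegal
(0,2): flips 2 -> legal
(0,3): flips 1 -> legal
(1,3): flips 3 -> legal
(1,4): flips 1 -> legal
(2,4): flips 2 -> legal
(3,4): no bracket -> illegal
W mobility = 5

Answer: B=9 W=5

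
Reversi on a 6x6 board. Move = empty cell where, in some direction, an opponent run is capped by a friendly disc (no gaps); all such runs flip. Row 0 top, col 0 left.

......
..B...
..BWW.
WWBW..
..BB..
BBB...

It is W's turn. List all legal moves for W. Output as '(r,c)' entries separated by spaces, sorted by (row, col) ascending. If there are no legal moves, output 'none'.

(0,1): flips 1 -> legal
(0,2): no bracket -> illegal
(0,3): no bracket -> illegal
(1,1): flips 1 -> legal
(1,3): flips 1 -> legal
(2,1): flips 1 -> legal
(3,4): no bracket -> illegal
(4,0): no bracket -> illegal
(4,1): flips 1 -> legal
(4,4): no bracket -> illegal
(5,3): flips 2 -> legal
(5,4): no bracket -> illegal

Answer: (0,1) (1,1) (1,3) (2,1) (4,1) (5,3)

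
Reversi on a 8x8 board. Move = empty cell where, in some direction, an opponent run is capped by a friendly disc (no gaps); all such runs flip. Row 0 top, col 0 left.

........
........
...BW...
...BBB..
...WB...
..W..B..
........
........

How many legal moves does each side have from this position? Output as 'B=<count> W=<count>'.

Answer: B=7 W=7

Derivation:
-- B to move --
(1,3): flips 1 -> legal
(1,4): flips 1 -> legal
(1,5): flips 1 -> legal
(2,5): flips 1 -> legal
(3,2): no bracket -> illegal
(4,1): no bracket -> illegal
(4,2): flips 1 -> legal
(5,1): no bracket -> illegal
(5,3): flips 1 -> legal
(5,4): no bracket -> illegal
(6,1): flips 2 -> legal
(6,2): no bracket -> illegal
(6,3): no bracket -> illegal
B mobility = 7
-- W to move --
(1,2): no bracket -> illegal
(1,3): flips 2 -> legal
(1,4): no bracket -> illegal
(2,2): flips 1 -> legal
(2,5): flips 1 -> legal
(2,6): no bracket -> illegal
(3,2): no bracket -> illegal
(3,6): no bracket -> illegal
(4,2): flips 1 -> legal
(4,5): flips 1 -> legal
(4,6): flips 1 -> legal
(5,3): no bracket -> illegal
(5,4): flips 2 -> legal
(5,6): no bracket -> illegal
(6,4): no bracket -> illegal
(6,5): no bracket -> illegal
(6,6): no bracket -> illegal
W mobility = 7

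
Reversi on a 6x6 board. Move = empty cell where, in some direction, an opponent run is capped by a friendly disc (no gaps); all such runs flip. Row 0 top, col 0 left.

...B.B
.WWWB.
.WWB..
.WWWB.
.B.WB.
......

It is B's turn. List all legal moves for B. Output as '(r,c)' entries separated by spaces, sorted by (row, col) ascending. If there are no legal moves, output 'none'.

(0,0): flips 3 -> legal
(0,1): flips 4 -> legal
(0,2): no bracket -> illegal
(0,4): no bracket -> illegal
(1,0): flips 3 -> legal
(2,0): flips 2 -> legal
(2,4): no bracket -> illegal
(3,0): flips 5 -> legal
(4,0): no bracket -> illegal
(4,2): flips 1 -> legal
(5,2): flips 1 -> legal
(5,3): flips 2 -> legal
(5,4): no bracket -> illegal

Answer: (0,0) (0,1) (1,0) (2,0) (3,0) (4,2) (5,2) (5,3)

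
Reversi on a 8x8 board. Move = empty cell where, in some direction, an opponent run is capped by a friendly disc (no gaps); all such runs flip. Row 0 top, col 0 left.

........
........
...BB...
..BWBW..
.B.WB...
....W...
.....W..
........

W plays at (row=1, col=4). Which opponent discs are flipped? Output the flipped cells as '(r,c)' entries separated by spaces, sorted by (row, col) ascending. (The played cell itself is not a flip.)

Answer: (2,4) (3,4) (4,4)

Derivation:
Dir NW: first cell '.' (not opp) -> no flip
Dir N: first cell '.' (not opp) -> no flip
Dir NE: first cell '.' (not opp) -> no flip
Dir W: first cell '.' (not opp) -> no flip
Dir E: first cell '.' (not opp) -> no flip
Dir SW: opp run (2,3) (3,2) (4,1), next='.' -> no flip
Dir S: opp run (2,4) (3,4) (4,4) capped by W -> flip
Dir SE: first cell '.' (not opp) -> no flip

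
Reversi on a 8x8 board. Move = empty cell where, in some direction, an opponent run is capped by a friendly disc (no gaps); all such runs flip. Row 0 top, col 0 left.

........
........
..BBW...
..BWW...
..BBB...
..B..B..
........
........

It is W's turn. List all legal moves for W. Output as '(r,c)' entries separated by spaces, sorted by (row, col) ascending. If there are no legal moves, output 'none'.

Answer: (1,1) (1,2) (1,3) (2,1) (3,1) (5,1) (5,3) (5,4) (6,1) (6,6)

Derivation:
(1,1): flips 1 -> legal
(1,2): flips 1 -> legal
(1,3): flips 1 -> legal
(1,4): no bracket -> illegal
(2,1): flips 2 -> legal
(3,1): flips 1 -> legal
(3,5): no bracket -> illegal
(4,1): no bracket -> illegal
(4,5): no bracket -> illegal
(4,6): no bracket -> illegal
(5,1): flips 1 -> legal
(5,3): flips 1 -> legal
(5,4): flips 1 -> legal
(5,6): no bracket -> illegal
(6,1): flips 2 -> legal
(6,2): no bracket -> illegal
(6,3): no bracket -> illegal
(6,4): no bracket -> illegal
(6,5): no bracket -> illegal
(6,6): flips 2 -> legal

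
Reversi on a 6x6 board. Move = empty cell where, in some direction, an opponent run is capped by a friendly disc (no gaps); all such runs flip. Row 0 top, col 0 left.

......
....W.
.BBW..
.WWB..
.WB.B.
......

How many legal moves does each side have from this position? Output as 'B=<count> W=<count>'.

Answer: B=7 W=9

Derivation:
-- B to move --
(0,3): no bracket -> illegal
(0,4): no bracket -> illegal
(0,5): no bracket -> illegal
(1,2): no bracket -> illegal
(1,3): flips 1 -> legal
(1,5): no bracket -> illegal
(2,0): flips 1 -> legal
(2,4): flips 1 -> legal
(2,5): no bracket -> illegal
(3,0): flips 2 -> legal
(3,4): no bracket -> illegal
(4,0): flips 2 -> legal
(4,3): flips 1 -> legal
(5,0): no bracket -> illegal
(5,1): flips 2 -> legal
(5,2): no bracket -> illegal
B mobility = 7
-- W to move --
(1,0): flips 1 -> legal
(1,1): flips 1 -> legal
(1,2): flips 1 -> legal
(1,3): flips 1 -> legal
(2,0): flips 2 -> legal
(2,4): no bracket -> illegal
(3,0): no bracket -> illegal
(3,4): flips 1 -> legal
(3,5): no bracket -> illegal
(4,3): flips 2 -> legal
(4,5): no bracket -> illegal
(5,1): no bracket -> illegal
(5,2): flips 1 -> legal
(5,3): flips 1 -> legal
(5,4): no bracket -> illegal
(5,5): no bracket -> illegal
W mobility = 9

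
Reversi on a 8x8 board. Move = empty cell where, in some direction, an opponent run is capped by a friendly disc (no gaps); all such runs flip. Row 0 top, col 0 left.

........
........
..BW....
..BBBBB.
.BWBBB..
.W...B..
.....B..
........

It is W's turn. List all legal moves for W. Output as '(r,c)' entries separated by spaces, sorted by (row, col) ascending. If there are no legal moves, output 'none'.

Answer: (1,2) (2,1) (2,4) (3,1) (4,0) (4,6) (5,0) (5,3) (5,6)

Derivation:
(1,1): no bracket -> illegal
(1,2): flips 2 -> legal
(1,3): no bracket -> illegal
(2,1): flips 1 -> legal
(2,4): flips 1 -> legal
(2,5): no bracket -> illegal
(2,6): no bracket -> illegal
(2,7): no bracket -> illegal
(3,0): no bracket -> illegal
(3,1): flips 1 -> legal
(3,7): no bracket -> illegal
(4,0): flips 1 -> legal
(4,6): flips 3 -> legal
(4,7): no bracket -> illegal
(5,0): flips 2 -> legal
(5,2): no bracket -> illegal
(5,3): flips 2 -> legal
(5,4): no bracket -> illegal
(5,6): flips 2 -> legal
(6,4): no bracket -> illegal
(6,6): no bracket -> illegal
(7,4): no bracket -> illegal
(7,5): no bracket -> illegal
(7,6): no bracket -> illegal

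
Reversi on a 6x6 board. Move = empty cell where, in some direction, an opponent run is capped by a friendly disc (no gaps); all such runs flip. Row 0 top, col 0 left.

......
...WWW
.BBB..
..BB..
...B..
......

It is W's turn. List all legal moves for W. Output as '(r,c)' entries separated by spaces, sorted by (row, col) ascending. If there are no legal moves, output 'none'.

(1,0): no bracket -> illegal
(1,1): no bracket -> illegal
(1,2): no bracket -> illegal
(2,0): no bracket -> illegal
(2,4): no bracket -> illegal
(3,0): no bracket -> illegal
(3,1): flips 1 -> legal
(3,4): no bracket -> illegal
(4,1): flips 2 -> legal
(4,2): no bracket -> illegal
(4,4): no bracket -> illegal
(5,2): no bracket -> illegal
(5,3): flips 3 -> legal
(5,4): no bracket -> illegal

Answer: (3,1) (4,1) (5,3)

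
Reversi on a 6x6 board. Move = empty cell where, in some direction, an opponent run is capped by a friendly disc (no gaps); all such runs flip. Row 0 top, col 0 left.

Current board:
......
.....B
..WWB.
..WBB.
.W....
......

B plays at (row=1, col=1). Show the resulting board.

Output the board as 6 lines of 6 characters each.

Answer: ......
.B...B
..BWB.
..WBB.
.W....
......

Derivation:
Place B at (1,1); scan 8 dirs for brackets.
Dir NW: first cell '.' (not opp) -> no flip
Dir N: first cell '.' (not opp) -> no flip
Dir NE: first cell '.' (not opp) -> no flip
Dir W: first cell '.' (not opp) -> no flip
Dir E: first cell '.' (not opp) -> no flip
Dir SW: first cell '.' (not opp) -> no flip
Dir S: first cell '.' (not opp) -> no flip
Dir SE: opp run (2,2) capped by B -> flip
All flips: (2,2)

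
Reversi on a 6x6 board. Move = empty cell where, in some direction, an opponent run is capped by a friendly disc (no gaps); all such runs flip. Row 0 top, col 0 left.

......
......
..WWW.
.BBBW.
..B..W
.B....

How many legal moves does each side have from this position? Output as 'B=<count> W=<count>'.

Answer: B=6 W=6

Derivation:
-- B to move --
(1,1): flips 1 -> legal
(1,2): flips 1 -> legal
(1,3): flips 2 -> legal
(1,4): flips 1 -> legal
(1,5): flips 1 -> legal
(2,1): no bracket -> illegal
(2,5): no bracket -> illegal
(3,5): flips 1 -> legal
(4,3): no bracket -> illegal
(4,4): no bracket -> illegal
(5,4): no bracket -> illegal
(5,5): no bracket -> illegal
B mobility = 6
-- W to move --
(2,0): no bracket -> illegal
(2,1): no bracket -> illegal
(3,0): flips 3 -> legal
(4,0): flips 1 -> legal
(4,1): flips 1 -> legal
(4,3): flips 1 -> legal
(4,4): flips 1 -> legal
(5,0): no bracket -> illegal
(5,2): flips 2 -> legal
(5,3): no bracket -> illegal
W mobility = 6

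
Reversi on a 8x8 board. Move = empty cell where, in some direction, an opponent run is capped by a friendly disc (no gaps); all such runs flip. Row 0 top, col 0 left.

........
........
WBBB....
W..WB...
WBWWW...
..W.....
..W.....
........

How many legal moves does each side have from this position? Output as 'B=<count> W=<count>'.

Answer: B=7 W=6

Derivation:
-- B to move --
(1,0): no bracket -> illegal
(1,1): no bracket -> illegal
(2,4): no bracket -> illegal
(3,1): no bracket -> illegal
(3,2): flips 1 -> legal
(3,5): no bracket -> illegal
(4,5): flips 3 -> legal
(5,0): no bracket -> illegal
(5,1): no bracket -> illegal
(5,3): flips 2 -> legal
(5,4): flips 1 -> legal
(5,5): flips 2 -> legal
(6,1): flips 2 -> legal
(6,3): flips 1 -> legal
(7,1): no bracket -> illegal
(7,2): no bracket -> illegal
(7,3): no bracket -> illegal
B mobility = 7
-- W to move --
(1,0): no bracket -> illegal
(1,1): flips 1 -> legal
(1,2): flips 1 -> legal
(1,3): flips 1 -> legal
(1,4): no bracket -> illegal
(2,4): flips 4 -> legal
(2,5): flips 1 -> legal
(3,1): no bracket -> illegal
(3,2): no bracket -> illegal
(3,5): flips 1 -> legal
(4,5): no bracket -> illegal
(5,0): no bracket -> illegal
(5,1): no bracket -> illegal
W mobility = 6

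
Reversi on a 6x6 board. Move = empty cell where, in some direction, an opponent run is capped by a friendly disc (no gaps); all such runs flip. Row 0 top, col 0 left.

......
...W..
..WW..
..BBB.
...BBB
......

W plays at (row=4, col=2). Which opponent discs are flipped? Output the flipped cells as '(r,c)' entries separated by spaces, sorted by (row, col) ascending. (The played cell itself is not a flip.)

Dir NW: first cell '.' (not opp) -> no flip
Dir N: opp run (3,2) capped by W -> flip
Dir NE: opp run (3,3), next='.' -> no flip
Dir W: first cell '.' (not opp) -> no flip
Dir E: opp run (4,3) (4,4) (4,5), next=edge -> no flip
Dir SW: first cell '.' (not opp) -> no flip
Dir S: first cell '.' (not opp) -> no flip
Dir SE: first cell '.' (not opp) -> no flip

Answer: (3,2)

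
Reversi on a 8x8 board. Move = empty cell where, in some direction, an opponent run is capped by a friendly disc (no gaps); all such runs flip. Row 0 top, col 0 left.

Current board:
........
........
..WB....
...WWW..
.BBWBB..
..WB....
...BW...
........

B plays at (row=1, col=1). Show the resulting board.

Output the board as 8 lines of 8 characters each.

Answer: ........
.B......
..BB....
...BWW..
.BBWBB..
..WB....
...BW...
........

Derivation:
Place B at (1,1); scan 8 dirs for brackets.
Dir NW: first cell '.' (not opp) -> no flip
Dir N: first cell '.' (not opp) -> no flip
Dir NE: first cell '.' (not opp) -> no flip
Dir W: first cell '.' (not opp) -> no flip
Dir E: first cell '.' (not opp) -> no flip
Dir SW: first cell '.' (not opp) -> no flip
Dir S: first cell '.' (not opp) -> no flip
Dir SE: opp run (2,2) (3,3) capped by B -> flip
All flips: (2,2) (3,3)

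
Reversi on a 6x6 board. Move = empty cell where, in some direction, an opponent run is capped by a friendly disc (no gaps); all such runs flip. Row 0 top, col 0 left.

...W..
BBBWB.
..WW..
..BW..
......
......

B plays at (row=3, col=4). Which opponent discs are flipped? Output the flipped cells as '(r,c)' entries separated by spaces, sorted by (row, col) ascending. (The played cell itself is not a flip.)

Answer: (2,3) (3,3)

Derivation:
Dir NW: opp run (2,3) capped by B -> flip
Dir N: first cell '.' (not opp) -> no flip
Dir NE: first cell '.' (not opp) -> no flip
Dir W: opp run (3,3) capped by B -> flip
Dir E: first cell '.' (not opp) -> no flip
Dir SW: first cell '.' (not opp) -> no flip
Dir S: first cell '.' (not opp) -> no flip
Dir SE: first cell '.' (not opp) -> no flip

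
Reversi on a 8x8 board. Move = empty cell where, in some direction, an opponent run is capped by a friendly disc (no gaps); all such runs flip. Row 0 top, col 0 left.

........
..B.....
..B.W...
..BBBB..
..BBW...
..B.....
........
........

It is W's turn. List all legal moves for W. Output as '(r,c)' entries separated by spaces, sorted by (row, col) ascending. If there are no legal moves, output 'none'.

(0,1): no bracket -> illegal
(0,2): no bracket -> illegal
(0,3): no bracket -> illegal
(1,1): flips 2 -> legal
(1,3): no bracket -> illegal
(2,1): no bracket -> illegal
(2,3): no bracket -> illegal
(2,5): no bracket -> illegal
(2,6): flips 1 -> legal
(3,1): no bracket -> illegal
(3,6): no bracket -> illegal
(4,1): flips 2 -> legal
(4,5): no bracket -> illegal
(4,6): flips 1 -> legal
(5,1): flips 2 -> legal
(5,3): no bracket -> illegal
(5,4): no bracket -> illegal
(6,1): no bracket -> illegal
(6,2): no bracket -> illegal
(6,3): no bracket -> illegal

Answer: (1,1) (2,6) (4,1) (4,6) (5,1)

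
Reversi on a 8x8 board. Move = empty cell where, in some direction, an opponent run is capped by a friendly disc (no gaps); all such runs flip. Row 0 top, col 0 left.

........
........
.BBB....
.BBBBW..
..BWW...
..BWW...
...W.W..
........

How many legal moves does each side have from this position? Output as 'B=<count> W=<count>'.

Answer: B=7 W=10

Derivation:
-- B to move --
(2,4): no bracket -> illegal
(2,5): no bracket -> illegal
(2,6): no bracket -> illegal
(3,6): flips 1 -> legal
(4,5): flips 2 -> legal
(4,6): no bracket -> illegal
(5,5): flips 3 -> legal
(5,6): no bracket -> illegal
(6,2): no bracket -> illegal
(6,4): flips 3 -> legal
(6,6): no bracket -> illegal
(7,2): no bracket -> illegal
(7,3): flips 3 -> legal
(7,4): flips 1 -> legal
(7,5): no bracket -> illegal
(7,6): flips 3 -> legal
B mobility = 7
-- W to move --
(1,0): flips 2 -> legal
(1,1): flips 2 -> legal
(1,2): no bracket -> illegal
(1,3): flips 2 -> legal
(1,4): no bracket -> illegal
(2,0): flips 2 -> legal
(2,4): flips 1 -> legal
(2,5): flips 1 -> legal
(3,0): flips 4 -> legal
(4,0): no bracket -> illegal
(4,1): flips 2 -> legal
(4,5): no bracket -> illegal
(5,1): flips 1 -> legal
(6,1): flips 1 -> legal
(6,2): no bracket -> illegal
W mobility = 10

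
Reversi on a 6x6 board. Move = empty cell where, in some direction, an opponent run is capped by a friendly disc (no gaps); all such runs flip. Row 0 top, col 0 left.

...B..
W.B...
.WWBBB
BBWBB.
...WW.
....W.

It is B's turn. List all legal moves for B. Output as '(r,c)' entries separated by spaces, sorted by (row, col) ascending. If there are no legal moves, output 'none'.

(0,0): no bracket -> illegal
(0,1): no bracket -> illegal
(1,1): flips 2 -> legal
(1,3): flips 1 -> legal
(2,0): flips 2 -> legal
(3,5): no bracket -> illegal
(4,1): flips 1 -> legal
(4,2): flips 2 -> legal
(4,5): no bracket -> illegal
(5,2): flips 1 -> legal
(5,3): flips 1 -> legal
(5,5): flips 1 -> legal

Answer: (1,1) (1,3) (2,0) (4,1) (4,2) (5,2) (5,3) (5,5)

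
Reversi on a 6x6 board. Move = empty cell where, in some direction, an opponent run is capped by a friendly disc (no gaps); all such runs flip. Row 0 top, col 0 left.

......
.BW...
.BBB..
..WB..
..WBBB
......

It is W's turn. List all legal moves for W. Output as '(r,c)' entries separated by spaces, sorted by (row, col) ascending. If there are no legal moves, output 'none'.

(0,0): no bracket -> illegal
(0,1): no bracket -> illegal
(0,2): no bracket -> illegal
(1,0): flips 2 -> legal
(1,3): no bracket -> illegal
(1,4): flips 1 -> legal
(2,0): no bracket -> illegal
(2,4): flips 1 -> legal
(3,0): flips 1 -> legal
(3,1): no bracket -> illegal
(3,4): flips 2 -> legal
(3,5): no bracket -> illegal
(5,2): no bracket -> illegal
(5,3): no bracket -> illegal
(5,4): flips 1 -> legal
(5,5): no bracket -> illegal

Answer: (1,0) (1,4) (2,4) (3,0) (3,4) (5,4)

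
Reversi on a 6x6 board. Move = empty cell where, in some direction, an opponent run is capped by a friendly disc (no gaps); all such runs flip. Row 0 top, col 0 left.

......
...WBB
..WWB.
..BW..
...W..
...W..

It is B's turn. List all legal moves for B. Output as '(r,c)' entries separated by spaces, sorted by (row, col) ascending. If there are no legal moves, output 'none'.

Answer: (0,2) (1,2) (2,1) (3,4) (4,2) (5,4)

Derivation:
(0,2): flips 1 -> legal
(0,3): no bracket -> illegal
(0,4): no bracket -> illegal
(1,1): no bracket -> illegal
(1,2): flips 2 -> legal
(2,1): flips 2 -> legal
(3,1): no bracket -> illegal
(3,4): flips 1 -> legal
(4,2): flips 1 -> legal
(4,4): no bracket -> illegal
(5,2): no bracket -> illegal
(5,4): flips 1 -> legal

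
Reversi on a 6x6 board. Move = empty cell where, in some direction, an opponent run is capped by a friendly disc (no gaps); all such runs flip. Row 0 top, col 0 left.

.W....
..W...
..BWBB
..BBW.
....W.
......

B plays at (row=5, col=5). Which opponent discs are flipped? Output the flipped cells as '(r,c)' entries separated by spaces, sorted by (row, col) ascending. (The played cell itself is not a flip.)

Answer: (4,4)

Derivation:
Dir NW: opp run (4,4) capped by B -> flip
Dir N: first cell '.' (not opp) -> no flip
Dir NE: edge -> no flip
Dir W: first cell '.' (not opp) -> no flip
Dir E: edge -> no flip
Dir SW: edge -> no flip
Dir S: edge -> no flip
Dir SE: edge -> no flip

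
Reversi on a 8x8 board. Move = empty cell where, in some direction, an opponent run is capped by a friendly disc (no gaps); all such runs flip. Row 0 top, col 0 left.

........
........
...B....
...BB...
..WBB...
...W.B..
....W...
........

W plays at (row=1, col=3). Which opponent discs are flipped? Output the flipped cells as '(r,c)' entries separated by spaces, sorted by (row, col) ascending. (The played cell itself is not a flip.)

Dir NW: first cell '.' (not opp) -> no flip
Dir N: first cell '.' (not opp) -> no flip
Dir NE: first cell '.' (not opp) -> no flip
Dir W: first cell '.' (not opp) -> no flip
Dir E: first cell '.' (not opp) -> no flip
Dir SW: first cell '.' (not opp) -> no flip
Dir S: opp run (2,3) (3,3) (4,3) capped by W -> flip
Dir SE: first cell '.' (not opp) -> no flip

Answer: (2,3) (3,3) (4,3)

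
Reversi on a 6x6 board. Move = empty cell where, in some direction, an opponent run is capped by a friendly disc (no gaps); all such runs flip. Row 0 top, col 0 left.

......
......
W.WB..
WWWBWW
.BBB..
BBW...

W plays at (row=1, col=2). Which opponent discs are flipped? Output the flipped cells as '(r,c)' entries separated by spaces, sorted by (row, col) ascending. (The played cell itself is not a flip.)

Answer: (2,3)

Derivation:
Dir NW: first cell '.' (not opp) -> no flip
Dir N: first cell '.' (not opp) -> no flip
Dir NE: first cell '.' (not opp) -> no flip
Dir W: first cell '.' (not opp) -> no flip
Dir E: first cell '.' (not opp) -> no flip
Dir SW: first cell '.' (not opp) -> no flip
Dir S: first cell 'W' (not opp) -> no flip
Dir SE: opp run (2,3) capped by W -> flip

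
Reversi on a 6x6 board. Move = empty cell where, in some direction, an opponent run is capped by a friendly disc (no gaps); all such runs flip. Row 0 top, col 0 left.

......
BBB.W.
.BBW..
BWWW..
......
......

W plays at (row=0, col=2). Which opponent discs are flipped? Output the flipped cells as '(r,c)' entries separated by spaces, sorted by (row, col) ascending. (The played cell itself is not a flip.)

Dir NW: edge -> no flip
Dir N: edge -> no flip
Dir NE: edge -> no flip
Dir W: first cell '.' (not opp) -> no flip
Dir E: first cell '.' (not opp) -> no flip
Dir SW: opp run (1,1), next='.' -> no flip
Dir S: opp run (1,2) (2,2) capped by W -> flip
Dir SE: first cell '.' (not opp) -> no flip

Answer: (1,2) (2,2)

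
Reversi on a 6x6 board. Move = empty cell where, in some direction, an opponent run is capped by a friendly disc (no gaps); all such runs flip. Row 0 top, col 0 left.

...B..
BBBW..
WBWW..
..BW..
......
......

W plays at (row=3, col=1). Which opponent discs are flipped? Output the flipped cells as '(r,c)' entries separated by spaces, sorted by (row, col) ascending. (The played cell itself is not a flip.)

Answer: (3,2)

Derivation:
Dir NW: first cell 'W' (not opp) -> no flip
Dir N: opp run (2,1) (1,1), next='.' -> no flip
Dir NE: first cell 'W' (not opp) -> no flip
Dir W: first cell '.' (not opp) -> no flip
Dir E: opp run (3,2) capped by W -> flip
Dir SW: first cell '.' (not opp) -> no flip
Dir S: first cell '.' (not opp) -> no flip
Dir SE: first cell '.' (not opp) -> no flip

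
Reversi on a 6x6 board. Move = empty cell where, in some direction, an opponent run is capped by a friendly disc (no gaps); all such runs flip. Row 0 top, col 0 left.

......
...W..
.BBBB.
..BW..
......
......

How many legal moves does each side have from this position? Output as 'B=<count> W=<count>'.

Answer: B=7 W=4

Derivation:
-- B to move --
(0,2): flips 1 -> legal
(0,3): flips 1 -> legal
(0,4): flips 1 -> legal
(1,2): no bracket -> illegal
(1,4): no bracket -> illegal
(3,4): flips 1 -> legal
(4,2): flips 1 -> legal
(4,3): flips 1 -> legal
(4,4): flips 1 -> legal
B mobility = 7
-- W to move --
(1,0): no bracket -> illegal
(1,1): flips 1 -> legal
(1,2): no bracket -> illegal
(1,4): no bracket -> illegal
(1,5): flips 1 -> legal
(2,0): no bracket -> illegal
(2,5): no bracket -> illegal
(3,0): no bracket -> illegal
(3,1): flips 2 -> legal
(3,4): no bracket -> illegal
(3,5): flips 1 -> legal
(4,1): no bracket -> illegal
(4,2): no bracket -> illegal
(4,3): no bracket -> illegal
W mobility = 4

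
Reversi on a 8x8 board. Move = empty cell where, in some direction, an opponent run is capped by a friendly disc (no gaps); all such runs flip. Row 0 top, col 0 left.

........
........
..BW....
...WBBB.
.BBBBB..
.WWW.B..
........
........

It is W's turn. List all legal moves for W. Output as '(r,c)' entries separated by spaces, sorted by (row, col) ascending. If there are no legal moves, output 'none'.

(1,1): flips 1 -> legal
(1,2): no bracket -> illegal
(1,3): no bracket -> illegal
(2,1): flips 1 -> legal
(2,4): no bracket -> illegal
(2,5): flips 2 -> legal
(2,6): flips 2 -> legal
(2,7): no bracket -> illegal
(3,0): flips 1 -> legal
(3,1): flips 2 -> legal
(3,2): flips 1 -> legal
(3,7): flips 3 -> legal
(4,0): no bracket -> illegal
(4,6): no bracket -> illegal
(4,7): no bracket -> illegal
(5,0): no bracket -> illegal
(5,4): no bracket -> illegal
(5,6): flips 2 -> legal
(6,4): no bracket -> illegal
(6,5): no bracket -> illegal
(6,6): flips 2 -> legal

Answer: (1,1) (2,1) (2,5) (2,6) (3,0) (3,1) (3,2) (3,7) (5,6) (6,6)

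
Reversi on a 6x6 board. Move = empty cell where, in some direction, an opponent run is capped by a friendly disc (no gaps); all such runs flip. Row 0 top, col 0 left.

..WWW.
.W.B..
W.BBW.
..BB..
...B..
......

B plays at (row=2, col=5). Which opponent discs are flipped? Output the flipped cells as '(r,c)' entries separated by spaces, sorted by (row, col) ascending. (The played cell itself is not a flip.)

Answer: (2,4)

Derivation:
Dir NW: first cell '.' (not opp) -> no flip
Dir N: first cell '.' (not opp) -> no flip
Dir NE: edge -> no flip
Dir W: opp run (2,4) capped by B -> flip
Dir E: edge -> no flip
Dir SW: first cell '.' (not opp) -> no flip
Dir S: first cell '.' (not opp) -> no flip
Dir SE: edge -> no flip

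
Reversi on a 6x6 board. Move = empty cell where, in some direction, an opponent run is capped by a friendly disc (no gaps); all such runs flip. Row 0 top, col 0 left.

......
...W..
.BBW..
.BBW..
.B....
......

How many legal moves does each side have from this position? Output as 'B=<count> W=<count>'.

-- B to move --
(0,2): no bracket -> illegal
(0,3): no bracket -> illegal
(0,4): flips 1 -> legal
(1,2): no bracket -> illegal
(1,4): flips 1 -> legal
(2,4): flips 1 -> legal
(3,4): flips 1 -> legal
(4,2): no bracket -> illegal
(4,3): no bracket -> illegal
(4,4): flips 1 -> legal
B mobility = 5
-- W to move --
(1,0): no bracket -> illegal
(1,1): flips 1 -> legal
(1,2): no bracket -> illegal
(2,0): flips 2 -> legal
(3,0): flips 2 -> legal
(4,0): flips 2 -> legal
(4,2): no bracket -> illegal
(4,3): no bracket -> illegal
(5,0): flips 2 -> legal
(5,1): no bracket -> illegal
(5,2): no bracket -> illegal
W mobility = 5

Answer: B=5 W=5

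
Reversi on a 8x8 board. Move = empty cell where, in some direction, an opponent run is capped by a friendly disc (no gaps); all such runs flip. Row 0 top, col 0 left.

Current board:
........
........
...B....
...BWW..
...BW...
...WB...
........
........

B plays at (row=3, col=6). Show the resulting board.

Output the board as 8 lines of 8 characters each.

Place B at (3,6); scan 8 dirs for brackets.
Dir NW: first cell '.' (not opp) -> no flip
Dir N: first cell '.' (not opp) -> no flip
Dir NE: first cell '.' (not opp) -> no flip
Dir W: opp run (3,5) (3,4) capped by B -> flip
Dir E: first cell '.' (not opp) -> no flip
Dir SW: first cell '.' (not opp) -> no flip
Dir S: first cell '.' (not opp) -> no flip
Dir SE: first cell '.' (not opp) -> no flip
All flips: (3,4) (3,5)

Answer: ........
........
...B....
...BBBB.
...BW...
...WB...
........
........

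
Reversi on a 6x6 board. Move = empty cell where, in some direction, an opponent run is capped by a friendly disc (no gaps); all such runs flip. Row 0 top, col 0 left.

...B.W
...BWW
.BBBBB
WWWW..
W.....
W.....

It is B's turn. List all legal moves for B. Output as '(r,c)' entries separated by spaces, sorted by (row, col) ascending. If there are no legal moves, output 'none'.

(0,4): flips 1 -> legal
(2,0): no bracket -> illegal
(3,4): no bracket -> illegal
(4,1): flips 2 -> legal
(4,2): flips 2 -> legal
(4,3): flips 2 -> legal
(4,4): flips 1 -> legal
(5,1): no bracket -> illegal

Answer: (0,4) (4,1) (4,2) (4,3) (4,4)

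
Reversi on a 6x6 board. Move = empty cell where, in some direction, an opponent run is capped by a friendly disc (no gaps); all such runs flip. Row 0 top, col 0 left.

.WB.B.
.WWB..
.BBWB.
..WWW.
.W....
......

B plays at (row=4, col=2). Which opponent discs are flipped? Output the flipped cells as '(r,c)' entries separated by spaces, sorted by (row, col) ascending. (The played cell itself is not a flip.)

Answer: (3,2) (3,3)

Derivation:
Dir NW: first cell '.' (not opp) -> no flip
Dir N: opp run (3,2) capped by B -> flip
Dir NE: opp run (3,3) capped by B -> flip
Dir W: opp run (4,1), next='.' -> no flip
Dir E: first cell '.' (not opp) -> no flip
Dir SW: first cell '.' (not opp) -> no flip
Dir S: first cell '.' (not opp) -> no flip
Dir SE: first cell '.' (not opp) -> no flip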